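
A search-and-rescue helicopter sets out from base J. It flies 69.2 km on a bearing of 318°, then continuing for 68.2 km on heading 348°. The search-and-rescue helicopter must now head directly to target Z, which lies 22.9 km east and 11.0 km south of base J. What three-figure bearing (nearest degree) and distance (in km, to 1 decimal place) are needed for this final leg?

147°, 153.7 km

Leg 1 (318°, 69.2 km): east 69.2 sin 318° = -46.30, north 69.2 cos 318° = 51.43
Leg 2 (348°, 68.2 km): east 68.2 sin 348° = -14.18, north 68.2 cos 348° = 66.71
Current position: (-60.48, 118.14). Target: (22.9, -11.0). Remaining: Δeast = 83.38, Δnorth = -129.14.
Bearing = atan2(83.38, -129.14) mod 360° = 147.15°; distance = √((83.38)² + (-129.14)²) = 153.716 km.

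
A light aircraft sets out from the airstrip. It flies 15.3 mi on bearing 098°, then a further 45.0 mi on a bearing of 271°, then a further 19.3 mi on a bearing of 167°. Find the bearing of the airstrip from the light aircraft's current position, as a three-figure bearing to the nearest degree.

Leg 1 (098°, 15.3 mi): east 15.3 sin 98° = 15.15, north 15.3 cos 98° = -2.13
Leg 2 (271°, 45.0 mi): east 45.0 sin 271° = -44.99, north 45.0 cos 271° = 0.79
Leg 3 (167°, 19.3 mi): east 19.3 sin 167° = 4.34, north 19.3 cos 167° = -18.81
Net displacement: -25.50 east, -20.15 north. Direction back to start is (25.50, 20.15): bearing = atan2(25.50, 20.15) mod 360° = 51.69° ≈ 052°.

052°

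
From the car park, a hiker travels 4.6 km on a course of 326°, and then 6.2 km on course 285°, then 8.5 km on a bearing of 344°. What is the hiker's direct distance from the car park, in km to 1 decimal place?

17.4 km

Leg 1 (326°, 4.6 km): east 4.6 sin 326° = -2.57, north 4.6 cos 326° = 3.81
Leg 2 (285°, 6.2 km): east 6.2 sin 285° = -5.99, north 6.2 cos 285° = 1.60
Leg 3 (344°, 8.5 km): east 8.5 sin 344° = -2.34, north 8.5 cos 344° = 8.17
Net: -10.90 east, 13.59 north. Distance = √((-10.90)² + (13.59)²) = 17.423 km.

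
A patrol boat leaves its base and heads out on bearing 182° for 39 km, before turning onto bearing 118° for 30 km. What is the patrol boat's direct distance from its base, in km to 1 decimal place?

58.7 km

Leg 1 (182°, 39 km): east 39 sin 182° = -1.36, north 39 cos 182° = -38.98
Leg 2 (118°, 30 km): east 30 sin 118° = 26.49, north 30 cos 118° = -14.08
Net: 25.13 east, -53.06 north. Distance = √((25.13)² + (-53.06)²) = 58.709 km.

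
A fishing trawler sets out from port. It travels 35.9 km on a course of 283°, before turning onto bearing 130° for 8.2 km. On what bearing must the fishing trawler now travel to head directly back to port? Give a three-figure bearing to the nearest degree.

096°

Leg 1 (283°, 35.9 km): east 35.9 sin 283° = -34.98, north 35.9 cos 283° = 8.08
Leg 2 (130°, 8.2 km): east 8.2 sin 130° = 6.28, north 8.2 cos 130° = -5.27
Net displacement: -28.70 east, 2.80 north. Direction back to start is (28.70, -2.80): bearing = atan2(28.70, -2.80) mod 360° = 95.58° ≈ 096°.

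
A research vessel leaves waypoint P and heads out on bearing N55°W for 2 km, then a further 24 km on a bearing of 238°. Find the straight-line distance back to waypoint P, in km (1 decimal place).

Leg 1 (N55°W, 2 km): east 2 sin 305° = -1.64, north 2 cos 305° = 1.15
Leg 2 (238°, 24 km): east 24 sin 238° = -20.35, north 24 cos 238° = -12.72
Net: -21.99 east, -11.57 north. Distance = √((-21.99)² + (-11.57)²) = 24.850 km.

24.8 km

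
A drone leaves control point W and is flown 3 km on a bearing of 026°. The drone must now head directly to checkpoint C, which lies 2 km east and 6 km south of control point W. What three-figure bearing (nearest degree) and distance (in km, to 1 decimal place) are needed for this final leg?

Leg 1 (026°, 3 km): east 3 sin 26° = 1.32, north 3 cos 26° = 2.70
Current position: (1.32, 2.70). Target: (2, -6). Remaining: Δeast = 0.68, Δnorth = -8.70.
Bearing = atan2(0.68, -8.70) mod 360° = 175.50°; distance = √((0.68)² + (-8.70)²) = 8.723 km.

175°, 8.7 km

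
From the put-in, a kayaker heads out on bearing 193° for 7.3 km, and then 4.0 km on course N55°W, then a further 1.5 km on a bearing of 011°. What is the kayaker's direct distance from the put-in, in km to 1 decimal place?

Leg 1 (193°, 7.3 km): east 7.3 sin 193° = -1.64, north 7.3 cos 193° = -7.11
Leg 2 (N55°W, 4.0 km): east 4.0 sin 305° = -3.28, north 4.0 cos 305° = 2.29
Leg 3 (011°, 1.5 km): east 1.5 sin 11° = 0.29, north 1.5 cos 11° = 1.47
Net: -4.63 east, -3.35 north. Distance = √((-4.63)² + (-3.35)²) = 5.715 km.

5.7 km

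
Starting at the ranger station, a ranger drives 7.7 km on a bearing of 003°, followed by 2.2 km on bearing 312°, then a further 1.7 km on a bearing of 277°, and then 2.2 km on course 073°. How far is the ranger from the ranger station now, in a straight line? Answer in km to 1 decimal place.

Leg 1 (003°, 7.7 km): east 7.7 sin 3° = 0.40, north 7.7 cos 3° = 7.69
Leg 2 (312°, 2.2 km): east 2.2 sin 312° = -1.63, north 2.2 cos 312° = 1.47
Leg 3 (277°, 1.7 km): east 1.7 sin 277° = -1.69, north 1.7 cos 277° = 0.21
Leg 4 (073°, 2.2 km): east 2.2 sin 73° = 2.10, north 2.2 cos 73° = 0.64
Net: -0.82 east, 10.01 north. Distance = √((-0.82)² + (10.01)²) = 10.045 km.

10.0 km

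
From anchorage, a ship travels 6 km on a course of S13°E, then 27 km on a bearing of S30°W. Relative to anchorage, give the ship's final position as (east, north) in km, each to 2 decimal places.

(-12.15, -29.23)

Leg 1 (S13°E, 6 km): east 6 sin 167° = 1.35, north 6 cos 167° = -5.85
Leg 2 (S30°W, 27 km): east 27 sin 210° = -13.50, north 27 cos 210° = -23.38
Summing: -12.15 km east, -29.23 km north → (-12.15, -29.23).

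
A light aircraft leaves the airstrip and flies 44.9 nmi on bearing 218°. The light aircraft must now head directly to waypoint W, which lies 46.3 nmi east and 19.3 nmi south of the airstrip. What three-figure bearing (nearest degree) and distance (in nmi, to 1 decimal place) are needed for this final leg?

Leg 1 (218°, 44.9 nmi): east 44.9 sin 218° = -27.64, north 44.9 cos 218° = -35.38
Current position: (-27.64, -35.38). Target: (46.3, -19.3). Remaining: Δeast = 73.94, Δnorth = 16.08.
Bearing = atan2(73.94, 16.08) mod 360° = 77.73°; distance = √((73.94)² + (16.08)²) = 75.672 nmi.

078°, 75.7 nmi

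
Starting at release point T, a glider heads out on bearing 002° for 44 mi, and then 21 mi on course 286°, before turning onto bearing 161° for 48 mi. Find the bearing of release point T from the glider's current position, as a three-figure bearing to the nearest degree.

145°

Leg 1 (002°, 44 mi): east 44 sin 2° = 1.54, north 44 cos 2° = 43.97
Leg 2 (286°, 21 mi): east 21 sin 286° = -20.19, north 21 cos 286° = 5.79
Leg 3 (161°, 48 mi): east 48 sin 161° = 15.63, north 48 cos 161° = -45.38
Net displacement: -3.02 east, 4.38 north. Direction back to start is (3.02, -4.38): bearing = atan2(3.02, -4.38) mod 360° = 145.36° ≈ 145°.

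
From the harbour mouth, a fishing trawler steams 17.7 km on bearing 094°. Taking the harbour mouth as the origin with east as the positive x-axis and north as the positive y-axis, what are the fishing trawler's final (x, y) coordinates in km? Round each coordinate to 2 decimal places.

(17.66, -1.23)

Leg 1 (094°, 17.7 km): east 17.7 sin 94° = 17.66, north 17.7 cos 94° = -1.23
Summing: 17.66 km east, -1.23 km north → (17.66, -1.23).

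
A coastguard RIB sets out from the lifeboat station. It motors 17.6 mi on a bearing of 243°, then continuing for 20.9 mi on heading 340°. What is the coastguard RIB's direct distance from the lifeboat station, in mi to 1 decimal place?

25.6 mi

Leg 1 (243°, 17.6 mi): east 17.6 sin 243° = -15.68, north 17.6 cos 243° = -7.99
Leg 2 (340°, 20.9 mi): east 20.9 sin 340° = -7.15, north 20.9 cos 340° = 19.64
Net: -22.83 east, 11.65 north. Distance = √((-22.83)² + (11.65)²) = 25.630 mi.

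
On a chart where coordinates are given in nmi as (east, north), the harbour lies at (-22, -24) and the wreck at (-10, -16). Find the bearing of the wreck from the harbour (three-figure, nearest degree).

Δeast = -10 − -22 = 12.00; Δnorth = -16 − -24 = 8.00.
Bearing = atan2(Δeast, Δnorth) mod 360° = 56.31° ≈ 056°.

056°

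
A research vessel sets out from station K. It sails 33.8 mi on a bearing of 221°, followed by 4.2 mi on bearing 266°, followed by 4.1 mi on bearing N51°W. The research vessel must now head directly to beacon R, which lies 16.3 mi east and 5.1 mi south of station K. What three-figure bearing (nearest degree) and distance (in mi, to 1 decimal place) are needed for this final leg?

068°, 49.3 mi

Leg 1 (221°, 33.8 mi): east 33.8 sin 221° = -22.17, north 33.8 cos 221° = -25.51
Leg 2 (266°, 4.2 mi): east 4.2 sin 266° = -4.19, north 4.2 cos 266° = -0.29
Leg 3 (N51°W, 4.1 mi): east 4.1 sin 309° = -3.19, north 4.1 cos 309° = 2.58
Current position: (-29.55, -23.22). Target: (16.3, -5.1). Remaining: Δeast = 45.85, Δnorth = 18.12.
Bearing = atan2(45.85, 18.12) mod 360° = 68.43°; distance = √((45.85)² + (18.12)²) = 49.302 mi.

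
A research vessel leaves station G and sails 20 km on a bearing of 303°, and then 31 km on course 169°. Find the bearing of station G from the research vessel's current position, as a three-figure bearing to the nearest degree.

Leg 1 (303°, 20 km): east 20 sin 303° = -16.77, north 20 cos 303° = 10.89
Leg 2 (169°, 31 km): east 31 sin 169° = 5.92, north 31 cos 169° = -30.43
Net displacement: -10.86 east, -19.54 north. Direction back to start is (10.86, 19.54): bearing = atan2(10.86, 19.54) mod 360° = 29.06° ≈ 029°.

029°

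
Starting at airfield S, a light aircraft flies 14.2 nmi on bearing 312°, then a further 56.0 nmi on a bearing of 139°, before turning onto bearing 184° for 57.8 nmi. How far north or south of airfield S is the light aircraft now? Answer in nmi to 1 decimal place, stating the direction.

90.4 nmi south

Leg 1 (312°, 14.2 nmi): east 14.2 sin 312° = -10.55, north 14.2 cos 312° = 9.50
Leg 2 (139°, 56.0 nmi): east 56.0 sin 139° = 36.74, north 56.0 cos 139° = -42.26
Leg 3 (184°, 57.8 nmi): east 57.8 sin 184° = -4.03, north 57.8 cos 184° = -57.66
Net north component: -90.42 nmi.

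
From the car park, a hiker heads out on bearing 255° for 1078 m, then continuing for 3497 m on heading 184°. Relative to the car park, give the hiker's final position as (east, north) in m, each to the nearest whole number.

(-1285, -3767)

Leg 1 (255°, 1078 m): east 1078 sin 255° = -1041.27, north 1078 cos 255° = -279.01
Leg 2 (184°, 3497 m): east 3497 sin 184° = -243.94, north 3497 cos 184° = -3488.48
Summing: -1285.21 m east, -3767.49 m north → (-1285, -3767).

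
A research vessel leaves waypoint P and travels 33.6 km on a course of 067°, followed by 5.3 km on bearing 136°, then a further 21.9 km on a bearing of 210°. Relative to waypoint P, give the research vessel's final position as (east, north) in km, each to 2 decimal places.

(23.66, -9.65)

Leg 1 (067°, 33.6 km): east 33.6 sin 67° = 30.93, north 33.6 cos 67° = 13.13
Leg 2 (136°, 5.3 km): east 5.3 sin 136° = 3.68, north 5.3 cos 136° = -3.81
Leg 3 (210°, 21.9 km): east 21.9 sin 210° = -10.95, north 21.9 cos 210° = -18.97
Summing: 23.66 km east, -9.65 km north → (23.66, -9.65).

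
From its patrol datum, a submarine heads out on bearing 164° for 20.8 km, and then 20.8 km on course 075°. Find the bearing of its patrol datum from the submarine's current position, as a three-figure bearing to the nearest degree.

300°

Leg 1 (164°, 20.8 km): east 20.8 sin 164° = 5.73, north 20.8 cos 164° = -19.99
Leg 2 (075°, 20.8 km): east 20.8 sin 75° = 20.09, north 20.8 cos 75° = 5.38
Net displacement: 25.82 east, -14.61 north. Direction back to start is (-25.82, 14.61): bearing = atan2(-25.82, 14.61) mod 360° = 299.50° ≈ 300°.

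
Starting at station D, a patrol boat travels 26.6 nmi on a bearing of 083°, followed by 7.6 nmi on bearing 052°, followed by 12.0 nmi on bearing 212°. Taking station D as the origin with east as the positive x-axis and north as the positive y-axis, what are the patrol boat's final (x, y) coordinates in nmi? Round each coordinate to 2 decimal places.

(26.03, -2.26)

Leg 1 (083°, 26.6 nmi): east 26.6 sin 83° = 26.40, north 26.6 cos 83° = 3.24
Leg 2 (052°, 7.6 nmi): east 7.6 sin 52° = 5.99, north 7.6 cos 52° = 4.68
Leg 3 (212°, 12.0 nmi): east 12.0 sin 212° = -6.36, north 12.0 cos 212° = -10.18
Summing: 26.03 nmi east, -2.26 nmi north → (26.03, -2.26).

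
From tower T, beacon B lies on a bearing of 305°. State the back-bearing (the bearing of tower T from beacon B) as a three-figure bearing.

Back-bearing = 305° − 180° = 125°.

125°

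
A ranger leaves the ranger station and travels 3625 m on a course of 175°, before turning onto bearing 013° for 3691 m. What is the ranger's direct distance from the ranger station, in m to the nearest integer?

Leg 1 (175°, 3625 m): east 3625 sin 175° = 315.94, north 3625 cos 175° = -3611.21
Leg 2 (013°, 3691 m): east 3691 sin 13° = 830.29, north 3691 cos 13° = 3596.40
Net: 1146.23 east, -14.81 north. Distance = √((1146.23)² + (-14.81)²) = 1146.330 m.

1146 m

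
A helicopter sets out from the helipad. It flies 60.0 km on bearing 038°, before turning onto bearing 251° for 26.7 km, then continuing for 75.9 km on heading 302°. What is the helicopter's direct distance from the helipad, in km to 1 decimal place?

94.8 km

Leg 1 (038°, 60.0 km): east 60.0 sin 38° = 36.94, north 60.0 cos 38° = 47.28
Leg 2 (251°, 26.7 km): east 26.7 sin 251° = -25.25, north 26.7 cos 251° = -8.69
Leg 3 (302°, 75.9 km): east 75.9 sin 302° = -64.37, north 75.9 cos 302° = 40.22
Net: -52.67 east, 78.81 north. Distance = √((-52.67)² + (78.81)²) = 94.790 km.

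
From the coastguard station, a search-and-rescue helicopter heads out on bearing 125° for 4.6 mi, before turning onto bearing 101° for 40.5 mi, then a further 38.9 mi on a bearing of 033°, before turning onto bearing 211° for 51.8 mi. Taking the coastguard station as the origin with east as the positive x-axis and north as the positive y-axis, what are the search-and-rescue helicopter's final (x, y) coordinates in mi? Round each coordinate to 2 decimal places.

(38.03, -22.14)

Leg 1 (125°, 4.6 mi): east 4.6 sin 125° = 3.77, north 4.6 cos 125° = -2.64
Leg 2 (101°, 40.5 mi): east 40.5 sin 101° = 39.76, north 40.5 cos 101° = -7.73
Leg 3 (033°, 38.9 mi): east 38.9 sin 33° = 21.19, north 38.9 cos 33° = 32.62
Leg 4 (211°, 51.8 mi): east 51.8 sin 211° = -26.68, north 51.8 cos 211° = -44.40
Summing: 38.03 mi east, -22.14 mi north → (38.03, -22.14).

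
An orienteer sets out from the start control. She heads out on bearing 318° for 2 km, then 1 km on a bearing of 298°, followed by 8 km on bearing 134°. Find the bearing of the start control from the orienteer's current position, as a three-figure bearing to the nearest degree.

Leg 1 (318°, 2 km): east 2 sin 318° = -1.34, north 2 cos 318° = 1.49
Leg 2 (298°, 1 km): east 1 sin 298° = -0.88, north 1 cos 298° = 0.47
Leg 3 (134°, 8 km): east 8 sin 134° = 5.75, north 8 cos 134° = -5.56
Net displacement: 3.53 east, -3.60 north. Direction back to start is (-3.53, 3.60): bearing = atan2(-3.53, 3.60) mod 360° = 315.55° ≈ 316°.

316°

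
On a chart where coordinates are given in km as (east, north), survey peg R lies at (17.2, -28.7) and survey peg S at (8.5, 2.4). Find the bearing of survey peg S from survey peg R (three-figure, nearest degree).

344°

Δeast = 8.5 − 17.2 = -8.70; Δnorth = 2.4 − -28.7 = 31.10.
Bearing = atan2(Δeast, Δnorth) mod 360° = 344.37° ≈ 344°.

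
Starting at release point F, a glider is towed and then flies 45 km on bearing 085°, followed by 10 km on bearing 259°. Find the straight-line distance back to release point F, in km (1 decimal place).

35.1 km

Leg 1 (085°, 45 km): east 45 sin 85° = 44.83, north 45 cos 85° = 3.92
Leg 2 (259°, 10 km): east 10 sin 259° = -9.82, north 10 cos 259° = -1.91
Net: 35.01 east, 2.01 north. Distance = √((35.01)² + (2.01)²) = 35.070 km.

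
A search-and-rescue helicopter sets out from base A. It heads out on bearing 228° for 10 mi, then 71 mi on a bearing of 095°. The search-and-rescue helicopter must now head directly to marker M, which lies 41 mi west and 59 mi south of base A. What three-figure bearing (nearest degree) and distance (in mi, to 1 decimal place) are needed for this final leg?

246°, 114.0 mi

Leg 1 (228°, 10 mi): east 10 sin 228° = -7.43, north 10 cos 228° = -6.69
Leg 2 (095°, 71 mi): east 71 sin 95° = 70.73, north 71 cos 95° = -6.19
Current position: (63.30, -12.88). Target: (-41, -59). Remaining: Δeast = -104.30, Δnorth = -46.12.
Bearing = atan2(-104.30, -46.12) mod 360° = 246.15°; distance = √((-104.30)² + (-46.12)²) = 114.041 mi.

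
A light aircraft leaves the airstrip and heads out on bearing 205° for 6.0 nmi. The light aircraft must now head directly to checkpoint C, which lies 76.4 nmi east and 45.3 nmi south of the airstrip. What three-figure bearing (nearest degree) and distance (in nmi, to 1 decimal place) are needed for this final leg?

Leg 1 (205°, 6.0 nmi): east 6.0 sin 205° = -2.54, north 6.0 cos 205° = -5.44
Current position: (-2.54, -5.44). Target: (76.4, -45.3). Remaining: Δeast = 78.94, Δnorth = -39.86.
Bearing = atan2(78.94, -39.86) mod 360° = 116.79°; distance = √((78.94)² + (-39.86)²) = 88.430 nmi.

117°, 88.4 nmi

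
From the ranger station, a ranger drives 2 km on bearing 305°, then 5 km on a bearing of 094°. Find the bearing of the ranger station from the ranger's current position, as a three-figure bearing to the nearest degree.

257°

Leg 1 (305°, 2 km): east 2 sin 305° = -1.64, north 2 cos 305° = 1.15
Leg 2 (094°, 5 km): east 5 sin 94° = 4.99, north 5 cos 94° = -0.35
Net displacement: 3.35 east, 0.80 north. Direction back to start is (-3.35, -0.80): bearing = atan2(-3.35, -0.80) mod 360° = 256.59° ≈ 257°.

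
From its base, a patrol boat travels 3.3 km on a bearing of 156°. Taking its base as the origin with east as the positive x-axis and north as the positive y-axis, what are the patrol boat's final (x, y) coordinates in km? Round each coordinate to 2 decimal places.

Leg 1 (156°, 3.3 km): east 3.3 sin 156° = 1.34, north 3.3 cos 156° = -3.01
Summing: 1.34 km east, -3.01 km north → (1.34, -3.01).

(1.34, -3.01)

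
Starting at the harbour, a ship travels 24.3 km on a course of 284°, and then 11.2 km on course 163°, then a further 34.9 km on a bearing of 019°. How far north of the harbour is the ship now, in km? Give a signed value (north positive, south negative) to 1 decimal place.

Leg 1 (284°, 24.3 km): east 24.3 sin 284° = -23.58, north 24.3 cos 284° = 5.88
Leg 2 (163°, 11.2 km): east 11.2 sin 163° = 3.27, north 11.2 cos 163° = -10.71
Leg 3 (019°, 34.9 km): east 34.9 sin 19° = 11.36, north 34.9 cos 19° = 33.00
Net north component: 28.17 km.

28.2 km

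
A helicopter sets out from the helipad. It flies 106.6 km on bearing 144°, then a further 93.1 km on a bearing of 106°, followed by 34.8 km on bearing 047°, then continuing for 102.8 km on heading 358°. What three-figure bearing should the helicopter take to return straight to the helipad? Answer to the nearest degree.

265°

Leg 1 (144°, 106.6 km): east 106.6 sin 144° = 62.66, north 106.6 cos 144° = -86.24
Leg 2 (106°, 93.1 km): east 93.1 sin 106° = 89.49, north 93.1 cos 106° = -25.66
Leg 3 (047°, 34.8 km): east 34.8 sin 47° = 25.45, north 34.8 cos 47° = 23.73
Leg 4 (358°, 102.8 km): east 102.8 sin 358° = -3.59, north 102.8 cos 358° = 102.74
Net displacement: 174.01 east, 14.57 north. Direction back to start is (-174.01, -14.57): bearing = atan2(-174.01, -14.57) mod 360° = 265.21° ≈ 265°.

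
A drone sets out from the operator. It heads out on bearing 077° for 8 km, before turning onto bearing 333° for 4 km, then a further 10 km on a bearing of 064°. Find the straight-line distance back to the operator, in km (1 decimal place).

17.9 km

Leg 1 (077°, 8 km): east 8 sin 77° = 7.79, north 8 cos 77° = 1.80
Leg 2 (333°, 4 km): east 4 sin 333° = -1.82, north 4 cos 333° = 3.56
Leg 3 (064°, 10 km): east 10 sin 64° = 8.99, north 10 cos 64° = 4.38
Net: 14.97 east, 9.75 north. Distance = √((14.97)² + (9.75)²) = 17.861 km.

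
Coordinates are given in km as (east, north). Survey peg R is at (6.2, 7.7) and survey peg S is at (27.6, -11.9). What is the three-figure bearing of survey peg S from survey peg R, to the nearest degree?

Δeast = 27.6 − 6.2 = 21.40; Δnorth = -11.9 − 7.7 = -19.60.
Bearing = atan2(Δeast, Δnorth) mod 360° = 132.49° ≈ 132°.

132°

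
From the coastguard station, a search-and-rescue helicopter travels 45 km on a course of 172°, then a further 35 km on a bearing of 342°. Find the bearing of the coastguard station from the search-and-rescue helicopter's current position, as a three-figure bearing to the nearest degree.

Leg 1 (172°, 45 km): east 45 sin 172° = 6.26, north 45 cos 172° = -44.56
Leg 2 (342°, 35 km): east 35 sin 342° = -10.82, north 35 cos 342° = 33.29
Net displacement: -4.55 east, -11.28 north. Direction back to start is (4.55, 11.28): bearing = atan2(4.55, 11.28) mod 360° = 21.99° ≈ 022°.

022°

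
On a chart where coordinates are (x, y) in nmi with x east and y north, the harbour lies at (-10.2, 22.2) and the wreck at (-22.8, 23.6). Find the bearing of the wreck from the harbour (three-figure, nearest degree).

Δeast = -22.8 − -10.2 = -12.60; Δnorth = 23.6 − 22.2 = 1.40.
Bearing = atan2(Δeast, Δnorth) mod 360° = 276.34° ≈ 276°.

276°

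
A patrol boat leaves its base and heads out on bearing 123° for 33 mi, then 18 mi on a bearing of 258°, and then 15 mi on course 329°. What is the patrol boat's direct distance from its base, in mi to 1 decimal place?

Leg 1 (123°, 33 mi): east 33 sin 123° = 27.68, north 33 cos 123° = -17.97
Leg 2 (258°, 18 mi): east 18 sin 258° = -17.61, north 18 cos 258° = -3.74
Leg 3 (329°, 15 mi): east 15 sin 329° = -7.73, north 15 cos 329° = 12.86
Net: 2.34 east, -8.86 north. Distance = √((2.34)² + (-8.86)²) = 9.163 mi.

9.2 mi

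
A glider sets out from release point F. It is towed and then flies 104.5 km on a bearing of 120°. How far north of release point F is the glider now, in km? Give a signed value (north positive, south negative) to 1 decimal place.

Leg 1 (120°, 104.5 km): east 104.5 sin 120° = 90.50, north 104.5 cos 120° = -52.25
Net north component: -52.25 km.

-52.2 km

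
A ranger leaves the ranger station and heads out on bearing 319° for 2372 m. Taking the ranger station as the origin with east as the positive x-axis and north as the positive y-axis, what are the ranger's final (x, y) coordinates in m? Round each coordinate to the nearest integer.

Leg 1 (319°, 2372 m): east 2372 sin 319° = -1556.17, north 2372 cos 319° = 1790.17
Summing: -1556.17 m east, 1790.17 m north → (-1556, 1790).

(-1556, 1790)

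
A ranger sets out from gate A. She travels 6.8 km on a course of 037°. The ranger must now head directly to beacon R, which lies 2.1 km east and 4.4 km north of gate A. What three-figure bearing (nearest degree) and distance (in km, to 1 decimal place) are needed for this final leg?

Leg 1 (037°, 6.8 km): east 6.8 sin 37° = 4.09, north 6.8 cos 37° = 5.43
Current position: (4.09, 5.43). Target: (2.1, 4.4). Remaining: Δeast = -1.99, Δnorth = -1.03.
Bearing = atan2(-1.99, -1.03) mod 360° = 242.65°; distance = √((-1.99)² + (-1.03)²) = 2.243 km.

243°, 2.2 km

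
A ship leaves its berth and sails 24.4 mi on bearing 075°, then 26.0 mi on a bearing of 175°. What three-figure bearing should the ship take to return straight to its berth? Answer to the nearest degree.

Leg 1 (075°, 24.4 mi): east 24.4 sin 75° = 23.57, north 24.4 cos 75° = 6.32
Leg 2 (175°, 26.0 mi): east 26.0 sin 175° = 2.27, north 26.0 cos 175° = -25.90
Net displacement: 25.83 east, -19.59 north. Direction back to start is (-25.83, 19.59): bearing = atan2(-25.83, 19.59) mod 360° = 307.17° ≈ 307°.

307°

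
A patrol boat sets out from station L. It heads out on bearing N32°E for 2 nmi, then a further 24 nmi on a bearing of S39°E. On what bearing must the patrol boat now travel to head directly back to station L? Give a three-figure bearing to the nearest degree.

Leg 1 (N32°E, 2 nmi): east 2 sin 32° = 1.06, north 2 cos 32° = 1.70
Leg 2 (S39°E, 24 nmi): east 24 sin 141° = 15.10, north 24 cos 141° = -18.65
Net displacement: 16.16 east, -16.96 north. Direction back to start is (-16.16, 16.96): bearing = atan2(-16.16, 16.96) mod 360° = 316.37° ≈ 316°.

316°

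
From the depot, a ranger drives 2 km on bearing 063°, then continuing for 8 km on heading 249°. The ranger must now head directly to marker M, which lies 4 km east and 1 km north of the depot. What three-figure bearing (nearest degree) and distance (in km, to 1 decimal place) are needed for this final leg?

Leg 1 (063°, 2 km): east 2 sin 63° = 1.78, north 2 cos 63° = 0.91
Leg 2 (249°, 8 km): east 8 sin 249° = -7.47, north 8 cos 249° = -2.87
Current position: (-5.69, -1.96). Target: (4, 1). Remaining: Δeast = 9.69, Δnorth = 2.96.
Bearing = atan2(9.69, 2.96) mod 360° = 73.01°; distance = √((9.69)² + (2.96)²) = 10.128 km.

073°, 10.1 km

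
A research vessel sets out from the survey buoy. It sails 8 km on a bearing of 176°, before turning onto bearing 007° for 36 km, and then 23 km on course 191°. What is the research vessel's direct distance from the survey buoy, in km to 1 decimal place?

Leg 1 (176°, 8 km): east 8 sin 176° = 0.56, north 8 cos 176° = -7.98
Leg 2 (007°, 36 km): east 36 sin 7° = 4.39, north 36 cos 7° = 35.73
Leg 3 (191°, 23 km): east 23 sin 191° = -4.39, north 23 cos 191° = -22.58
Net: 0.56 east, 5.17 north. Distance = √((0.56)² + (5.17)²) = 5.204 km.

5.2 km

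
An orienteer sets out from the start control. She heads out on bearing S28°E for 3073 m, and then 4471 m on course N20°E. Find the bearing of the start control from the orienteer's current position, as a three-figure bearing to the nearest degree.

Leg 1 (S28°E, 3073 m): east 3073 sin 152° = 1442.69, north 3073 cos 152° = -2713.30
Leg 2 (N20°E, 4471 m): east 4471 sin 20° = 1529.17, north 4471 cos 20° = 4201.37
Net displacement: 2971.86 east, 1488.07 north. Direction back to start is (-2971.86, -1488.07): bearing = atan2(-2971.86, -1488.07) mod 360° = 243.40° ≈ 243°.

243°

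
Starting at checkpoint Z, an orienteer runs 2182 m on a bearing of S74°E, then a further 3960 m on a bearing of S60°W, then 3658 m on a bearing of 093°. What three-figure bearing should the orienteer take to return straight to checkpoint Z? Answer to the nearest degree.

Leg 1 (S74°E, 2182 m): east 2182 sin 106° = 2097.47, north 2182 cos 106° = -601.44
Leg 2 (S60°W, 3960 m): east 3960 sin 240° = -3429.46, north 3960 cos 240° = -1980.00
Leg 3 (093°, 3658 m): east 3658 sin 93° = 3652.99, north 3658 cos 93° = -191.44
Net displacement: 2321.00 east, -2772.89 north. Direction back to start is (-2321.00, 2772.89): bearing = atan2(-2321.00, 2772.89) mod 360° = 320.07° ≈ 320°.

320°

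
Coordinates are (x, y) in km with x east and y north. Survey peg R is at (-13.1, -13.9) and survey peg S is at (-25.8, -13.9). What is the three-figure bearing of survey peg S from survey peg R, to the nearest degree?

Δeast = -25.8 − -13.1 = -12.70; Δnorth = -13.9 − -13.9 = 0.00.
Bearing = atan2(Δeast, Δnorth) mod 360° = 270.00° ≈ 270°.

270°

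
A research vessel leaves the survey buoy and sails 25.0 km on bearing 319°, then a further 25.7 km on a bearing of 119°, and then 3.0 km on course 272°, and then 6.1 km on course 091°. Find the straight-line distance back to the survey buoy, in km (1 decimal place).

Leg 1 (319°, 25.0 km): east 25.0 sin 319° = -16.40, north 25.0 cos 319° = 18.87
Leg 2 (119°, 25.7 km): east 25.7 sin 119° = 22.48, north 25.7 cos 119° = -12.46
Leg 3 (272°, 3.0 km): east 3.0 sin 272° = -3.00, north 3.0 cos 272° = 0.10
Leg 4 (091°, 6.1 km): east 6.1 sin 91° = 6.10, north 6.1 cos 91° = -0.11
Net: 9.18 east, 6.41 north. Distance = √((9.18)² + (6.41)²) = 11.192 km.

11.2 km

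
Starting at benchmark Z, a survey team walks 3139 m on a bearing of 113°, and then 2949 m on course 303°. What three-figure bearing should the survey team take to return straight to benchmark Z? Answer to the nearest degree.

228°

Leg 1 (113°, 3139 m): east 3139 sin 113° = 2889.46, north 3139 cos 113° = -1226.51
Leg 2 (303°, 2949 m): east 2949 sin 303° = -2473.24, north 2949 cos 303° = 1606.14
Net displacement: 416.23 east, 379.64 north. Direction back to start is (-416.23, -379.64): bearing = atan2(-416.23, -379.64) mod 360° = 227.63° ≈ 228°.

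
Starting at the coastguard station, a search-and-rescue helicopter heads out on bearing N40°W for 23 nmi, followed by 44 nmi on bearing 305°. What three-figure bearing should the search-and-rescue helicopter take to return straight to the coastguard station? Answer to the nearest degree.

130°

Leg 1 (N40°W, 23 nmi): east 23 sin 320° = -14.78, north 23 cos 320° = 17.62
Leg 2 (305°, 44 nmi): east 44 sin 305° = -36.04, north 44 cos 305° = 25.24
Net displacement: -50.83 east, 42.86 north. Direction back to start is (50.83, -42.86): bearing = atan2(50.83, -42.86) mod 360° = 130.14° ≈ 130°.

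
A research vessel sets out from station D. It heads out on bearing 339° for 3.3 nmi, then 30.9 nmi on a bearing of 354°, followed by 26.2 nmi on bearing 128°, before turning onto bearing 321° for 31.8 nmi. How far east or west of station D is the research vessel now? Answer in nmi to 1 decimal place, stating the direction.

3.8 nmi west

Leg 1 (339°, 3.3 nmi): east 3.3 sin 339° = -1.18, north 3.3 cos 339° = 3.08
Leg 2 (354°, 30.9 nmi): east 30.9 sin 354° = -3.23, north 30.9 cos 354° = 30.73
Leg 3 (128°, 26.2 nmi): east 26.2 sin 128° = 20.65, north 26.2 cos 128° = -16.13
Leg 4 (321°, 31.8 nmi): east 31.8 sin 321° = -20.01, north 31.8 cos 321° = 24.71
Net east component: -3.78 nmi.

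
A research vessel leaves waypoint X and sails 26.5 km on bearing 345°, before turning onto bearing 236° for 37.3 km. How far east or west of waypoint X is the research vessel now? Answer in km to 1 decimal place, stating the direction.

Leg 1 (345°, 26.5 km): east 26.5 sin 345° = -6.86, north 26.5 cos 345° = 25.60
Leg 2 (236°, 37.3 km): east 37.3 sin 236° = -30.92, north 37.3 cos 236° = -20.86
Net east component: -37.78 km.

37.8 km west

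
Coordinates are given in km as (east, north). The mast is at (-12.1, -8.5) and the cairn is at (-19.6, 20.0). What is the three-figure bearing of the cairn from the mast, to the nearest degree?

345°

Δeast = -19.6 − -12.1 = -7.50; Δnorth = 20.0 − -8.5 = 28.50.
Bearing = atan2(Δeast, Δnorth) mod 360° = 345.26° ≈ 345°.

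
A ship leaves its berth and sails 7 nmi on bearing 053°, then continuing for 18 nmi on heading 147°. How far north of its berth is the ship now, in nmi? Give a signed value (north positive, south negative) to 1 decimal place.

Leg 1 (053°, 7 nmi): east 7 sin 53° = 5.59, north 7 cos 53° = 4.21
Leg 2 (147°, 18 nmi): east 18 sin 147° = 9.80, north 18 cos 147° = -15.10
Net north component: -10.88 nmi.

-10.9 nmi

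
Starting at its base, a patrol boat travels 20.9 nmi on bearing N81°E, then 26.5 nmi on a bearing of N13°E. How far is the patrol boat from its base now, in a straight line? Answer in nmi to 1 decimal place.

Leg 1 (N81°E, 20.9 nmi): east 20.9 sin 81° = 20.64, north 20.9 cos 81° = 3.27
Leg 2 (N13°E, 26.5 nmi): east 26.5 sin 13° = 5.96, north 26.5 cos 13° = 25.82
Net: 26.60 east, 29.09 north. Distance = √((26.60)² + (29.09)²) = 39.421 nmi.

39.4 nmi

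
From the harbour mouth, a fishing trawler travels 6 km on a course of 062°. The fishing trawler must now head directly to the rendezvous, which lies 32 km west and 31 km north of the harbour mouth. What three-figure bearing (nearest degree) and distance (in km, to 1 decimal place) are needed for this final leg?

Leg 1 (062°, 6 km): east 6 sin 62° = 5.30, north 6 cos 62° = 2.82
Current position: (5.30, 2.82). Target: (-32, 31). Remaining: Δeast = -37.30, Δnorth = 28.18.
Bearing = atan2(-37.30, 28.18) mod 360° = 307.08°; distance = √((-37.30)² + (28.18)²) = 46.748 km.

307°, 46.7 km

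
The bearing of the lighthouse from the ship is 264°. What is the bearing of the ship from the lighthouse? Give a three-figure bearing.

084°

Back-bearing = 264° − 180° = 084°.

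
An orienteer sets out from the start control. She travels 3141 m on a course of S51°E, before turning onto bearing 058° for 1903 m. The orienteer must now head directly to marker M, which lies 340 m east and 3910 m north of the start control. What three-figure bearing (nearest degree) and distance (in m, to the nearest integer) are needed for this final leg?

Leg 1 (S51°E, 3141 m): east 3141 sin 129° = 2441.02, north 3141 cos 129° = -1976.70
Leg 2 (058°, 1903 m): east 1903 sin 58° = 1613.84, north 1903 cos 58° = 1008.44
Current position: (4054.85, -968.26). Target: (340, 3910). Remaining: Δeast = -3714.85, Δnorth = 4878.26.
Bearing = atan2(-3714.85, 4878.26) mod 360° = 322.71°; distance = √((-3714.85)² + (4878.26)²) = 6131.682 m.

323°, 6132 m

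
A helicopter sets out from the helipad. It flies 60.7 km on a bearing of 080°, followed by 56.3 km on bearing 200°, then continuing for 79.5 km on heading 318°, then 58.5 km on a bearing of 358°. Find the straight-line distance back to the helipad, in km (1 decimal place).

76.6 km

Leg 1 (080°, 60.7 km): east 60.7 sin 80° = 59.78, north 60.7 cos 80° = 10.54
Leg 2 (200°, 56.3 km): east 56.3 sin 200° = -19.26, north 56.3 cos 200° = -52.90
Leg 3 (318°, 79.5 km): east 79.5 sin 318° = -53.20, north 79.5 cos 318° = 59.08
Leg 4 (358°, 58.5 km): east 58.5 sin 358° = -2.04, north 58.5 cos 358° = 58.46
Net: -14.72 east, 75.18 north. Distance = √((-14.72)² + (75.18)²) = 76.607 km.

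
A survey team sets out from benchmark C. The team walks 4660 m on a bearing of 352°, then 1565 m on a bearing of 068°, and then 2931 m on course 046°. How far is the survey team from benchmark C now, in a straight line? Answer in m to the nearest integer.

Leg 1 (352°, 4660 m): east 4660 sin 352° = -648.55, north 4660 cos 352° = 4614.65
Leg 2 (068°, 1565 m): east 1565 sin 68° = 1451.04, north 1565 cos 68° = 586.26
Leg 3 (046°, 2931 m): east 2931 sin 46° = 2108.38, north 2931 cos 46° = 2036.04
Net: 2910.88 east, 7236.95 north. Distance = √((2910.88)² + (7236.95)²) = 7800.430 m.

7800 m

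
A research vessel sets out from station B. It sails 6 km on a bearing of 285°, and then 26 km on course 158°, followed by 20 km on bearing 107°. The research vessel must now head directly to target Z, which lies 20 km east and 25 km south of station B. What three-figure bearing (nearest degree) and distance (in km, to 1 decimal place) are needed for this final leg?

Leg 1 (285°, 6 km): east 6 sin 285° = -5.80, north 6 cos 285° = 1.55
Leg 2 (158°, 26 km): east 26 sin 158° = 9.74, north 26 cos 158° = -24.11
Leg 3 (107°, 20 km): east 20 sin 107° = 19.13, north 20 cos 107° = -5.85
Current position: (23.07, -28.40). Target: (20, -25). Remaining: Δeast = -3.07, Δnorth = 3.40.
Bearing = atan2(-3.07, 3.40) mod 360° = 317.93°; distance = √((-3.07)² + (3.40)²) = 4.582 km.

318°, 4.6 km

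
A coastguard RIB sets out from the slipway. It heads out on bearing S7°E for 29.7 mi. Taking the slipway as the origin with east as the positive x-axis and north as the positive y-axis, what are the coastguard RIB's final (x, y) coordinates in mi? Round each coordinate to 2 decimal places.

Leg 1 (S7°E, 29.7 mi): east 29.7 sin 173° = 3.62, north 29.7 cos 173° = -29.48
Summing: 3.62 mi east, -29.48 mi north → (3.62, -29.48).

(3.62, -29.48)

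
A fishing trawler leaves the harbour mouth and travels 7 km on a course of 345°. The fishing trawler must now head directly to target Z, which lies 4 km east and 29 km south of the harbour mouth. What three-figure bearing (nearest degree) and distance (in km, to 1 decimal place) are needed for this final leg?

171°, 36.2 km

Leg 1 (345°, 7 km): east 7 sin 345° = -1.81, north 7 cos 345° = 6.76
Current position: (-1.81, 6.76). Target: (4, -29). Remaining: Δeast = 5.81, Δnorth = -35.76.
Bearing = atan2(5.81, -35.76) mod 360° = 170.77°; distance = √((5.81)² + (-35.76)²) = 36.231 km.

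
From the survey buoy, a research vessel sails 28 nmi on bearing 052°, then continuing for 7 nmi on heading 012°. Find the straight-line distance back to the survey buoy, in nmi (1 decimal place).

Leg 1 (052°, 28 nmi): east 28 sin 52° = 22.06, north 28 cos 52° = 17.24
Leg 2 (012°, 7 nmi): east 7 sin 12° = 1.46, north 7 cos 12° = 6.85
Net: 23.52 east, 24.09 north. Distance = √((23.52)² + (24.09)²) = 33.664 nmi.

33.7 nmi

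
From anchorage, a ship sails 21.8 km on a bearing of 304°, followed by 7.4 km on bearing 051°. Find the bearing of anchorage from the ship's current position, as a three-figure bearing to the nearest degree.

144°

Leg 1 (304°, 21.8 km): east 21.8 sin 304° = -18.07, north 21.8 cos 304° = 12.19
Leg 2 (051°, 7.4 km): east 7.4 sin 51° = 5.75, north 7.4 cos 51° = 4.66
Net displacement: -12.32 east, 16.85 north. Direction back to start is (12.32, -16.85): bearing = atan2(12.32, -16.85) mod 360° = 143.82° ≈ 144°.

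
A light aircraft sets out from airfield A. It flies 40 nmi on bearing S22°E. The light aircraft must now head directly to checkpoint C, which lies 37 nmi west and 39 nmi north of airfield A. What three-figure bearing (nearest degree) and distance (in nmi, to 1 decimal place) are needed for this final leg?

326°, 92.2 nmi

Leg 1 (S22°E, 40 nmi): east 40 sin 158° = 14.98, north 40 cos 158° = -37.09
Current position: (14.98, -37.09). Target: (-37, 39). Remaining: Δeast = -51.98, Δnorth = 76.09.
Bearing = atan2(-51.98, 76.09) mod 360° = 325.66°; distance = √((-51.98)² + (76.09)²) = 92.150 nmi.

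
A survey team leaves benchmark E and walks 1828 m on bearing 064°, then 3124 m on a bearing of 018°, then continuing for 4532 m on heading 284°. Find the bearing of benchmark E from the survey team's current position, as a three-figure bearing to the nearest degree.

160°

Leg 1 (064°, 1828 m): east 1828 sin 64° = 1643.00, north 1828 cos 64° = 801.34
Leg 2 (018°, 3124 m): east 3124 sin 18° = 965.37, north 3124 cos 18° = 2971.10
Leg 3 (284°, 4532 m): east 4532 sin 284° = -4397.38, north 4532 cos 284° = 1096.39
Net displacement: -1789.02 east, 4868.83 north. Direction back to start is (1789.02, -4868.83): bearing = atan2(1789.02, -4868.83) mod 360° = 159.82° ≈ 160°.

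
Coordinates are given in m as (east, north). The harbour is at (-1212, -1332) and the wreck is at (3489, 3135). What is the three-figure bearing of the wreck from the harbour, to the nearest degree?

Δeast = 3489 − -1212 = 4701.00; Δnorth = 3135 − -1332 = 4467.00.
Bearing = atan2(Δeast, Δnorth) mod 360° = 46.46° ≈ 046°.

046°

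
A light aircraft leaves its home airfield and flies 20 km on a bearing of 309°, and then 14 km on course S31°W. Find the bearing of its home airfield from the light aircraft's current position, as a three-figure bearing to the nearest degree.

091°

Leg 1 (309°, 20 km): east 20 sin 309° = -15.54, north 20 cos 309° = 12.59
Leg 2 (S31°W, 14 km): east 14 sin 211° = -7.21, north 14 cos 211° = -12.00
Net displacement: -22.75 east, 0.59 north. Direction back to start is (22.75, -0.59): bearing = atan2(22.75, -0.59) mod 360° = 91.48° ≈ 091°.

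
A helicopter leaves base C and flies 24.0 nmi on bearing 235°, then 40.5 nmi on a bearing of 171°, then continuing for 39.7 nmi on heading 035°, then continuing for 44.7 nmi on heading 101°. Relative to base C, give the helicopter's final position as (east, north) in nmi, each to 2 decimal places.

(53.33, -29.78)

Leg 1 (235°, 24.0 nmi): east 24.0 sin 235° = -19.66, north 24.0 cos 235° = -13.77
Leg 2 (171°, 40.5 nmi): east 40.5 sin 171° = 6.34, north 40.5 cos 171° = -40.00
Leg 3 (035°, 39.7 nmi): east 39.7 sin 35° = 22.77, north 39.7 cos 35° = 32.52
Leg 4 (101°, 44.7 nmi): east 44.7 sin 101° = 43.88, north 44.7 cos 101° = -8.53
Summing: 53.33 nmi east, -29.78 nmi north → (53.33, -29.78).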